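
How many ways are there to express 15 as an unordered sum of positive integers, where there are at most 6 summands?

There are 110 such partitions.

110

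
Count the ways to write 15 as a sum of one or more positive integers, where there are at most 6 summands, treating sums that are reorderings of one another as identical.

110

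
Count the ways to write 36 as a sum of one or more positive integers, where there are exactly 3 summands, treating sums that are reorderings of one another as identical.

Enumerating by decreasing first part gives 108 partitions in all.

108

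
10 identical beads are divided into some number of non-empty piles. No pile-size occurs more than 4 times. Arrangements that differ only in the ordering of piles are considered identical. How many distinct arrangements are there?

34

A partial list (first 12 by largest part):
10
1 + 9
2 + 8
1 + 1 + 8
3 + 7
1 + 2 + 7
1 + 1 + 1 + 7
4 + 6
1 + 3 + 6
2 + 2 + 6
1 + 1 + 2 + 6
1 + 1 + 1 + 1 + 6
…and 22 more, for 34 total.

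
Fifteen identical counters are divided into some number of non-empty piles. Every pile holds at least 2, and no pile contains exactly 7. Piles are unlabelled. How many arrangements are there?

34

A partial list (first 12 by largest part):
15
13, 2
12, 3
11, 4
11, 2, 2
10, 5
10, 3, 2
9, 6
9, 4, 2
9, 3, 3
9, 2, 2, 2
8, 5, 2
…and 22 more, for 34 total.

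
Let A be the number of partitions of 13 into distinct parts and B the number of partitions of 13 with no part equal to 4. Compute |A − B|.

53

Partitions of 13 into distinct parts: 18.
Partitions of 13 with no part equal to 4: 71.
|18 − 71| = 53.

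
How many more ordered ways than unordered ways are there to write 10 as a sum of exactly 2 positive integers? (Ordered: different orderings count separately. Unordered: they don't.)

Ordered (compositions into 2 parts): C(9,1) = 9.
Partitions of 10 into exactly 2 parts: 5.
Difference: 9 − 5 = 4.

4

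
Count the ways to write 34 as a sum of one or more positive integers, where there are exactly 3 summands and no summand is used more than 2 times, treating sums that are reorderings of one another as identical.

A full systematic count gives 96.

96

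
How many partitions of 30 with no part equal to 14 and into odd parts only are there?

296

Direct enumeration gives 296 partitions.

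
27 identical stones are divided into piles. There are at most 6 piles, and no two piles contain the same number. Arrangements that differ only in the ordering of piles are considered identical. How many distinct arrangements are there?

Systematic enumeration (by largest part, then next-largest, …) yields 192.

192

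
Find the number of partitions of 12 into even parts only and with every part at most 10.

10

They are:
10+2
8+4
8+2+2
6+6
6+4+2
6+2+2+2
4+4+4
4+4+2+2
4+2+2+2+2
2+2+2+2+2+2
That's 10 in total.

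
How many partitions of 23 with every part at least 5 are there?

21

Listing the qualifying partitions of 23:
23
18 + 5
17 + 6
16 + 7
15 + 8
14 + 9
13 + 10
13 + 5 + 5
12 + 11
12 + 6 + 5
11 + 7 + 5
11 + 6 + 6
10 + 8 + 5
10 + 7 + 6
9 + 9 + 5
9 + 8 + 6
9 + 7 + 7
8 + 8 + 7
8 + 5 + 5 + 5
7 + 6 + 5 + 5
6 + 6 + 6 + 5
Counting gives 21.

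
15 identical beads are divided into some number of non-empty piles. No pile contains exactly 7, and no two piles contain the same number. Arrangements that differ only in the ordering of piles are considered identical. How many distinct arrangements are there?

The partitions of 15 that satisfy the conditions:
15
14, 1
13, 2
12, 3
12, 2, 1
11, 4
11, 3, 1
10, 5
10, 4, 1
10, 3, 2
9, 6
9, 5, 1
9, 4, 2
9, 3, 2, 1
8, 6, 1
8, 5, 2
8, 4, 3
8, 4, 2, 1
6, 5, 4
6, 5, 3, 1
6, 4, 3, 2
5, 4, 3, 2, 1

22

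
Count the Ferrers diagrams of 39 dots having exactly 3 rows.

A full systematic count gives 127.

127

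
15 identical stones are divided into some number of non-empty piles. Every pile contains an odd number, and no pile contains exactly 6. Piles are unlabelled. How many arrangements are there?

There are too many to list fully; the first 12 (by largest part) are:
15
1 + 1 + 13
1 + 3 + 11
1 + 1 + 1 + 1 + 11
1 + 5 + 9
3 + 3 + 9
1 + 1 + 1 + 3 + 9
1 + 1 + 1 + 1 + 1 + 1 + 9
1 + 7 + 7
3 + 5 + 7
1 + 1 + 1 + 5 + 7
1 + 1 + 3 + 3 + 7
…and 15 more, for 27 total.

27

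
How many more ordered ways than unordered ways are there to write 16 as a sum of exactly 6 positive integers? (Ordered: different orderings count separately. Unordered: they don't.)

Compositions: C(15,5) = 3003.
Unordered (partitions into 6 parts): 35.
Difference: 3003 − 35 = 2968.

2968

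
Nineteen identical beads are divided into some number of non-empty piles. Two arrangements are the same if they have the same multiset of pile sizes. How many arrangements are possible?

490

Enumerating by decreasing first part gives 490 partitions in all.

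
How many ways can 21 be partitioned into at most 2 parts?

11

Enumerating:
21
20+1
19+2
18+3
17+4
16+5
15+6
14+7
13+8
12+9
11+10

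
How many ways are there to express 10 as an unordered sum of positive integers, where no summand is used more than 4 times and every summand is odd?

They are:
9 + 1
7 + 3
7 + 1 + 1 + 1
5 + 5
5 + 3 + 1 + 1
3 + 3 + 3 + 1
3 + 3 + 1 + 1 + 1 + 1

7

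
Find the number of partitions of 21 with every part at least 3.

60

A partial list (first 12 by largest part):
21
3+18
4+17
5+16
6+15
3+3+15
7+14
3+4+14
8+13
3+5+13
4+4+13
9+12
…and 48 more, for 60 total.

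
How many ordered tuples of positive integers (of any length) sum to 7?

There are 6 gaps and each independently is a cut or not, giving 2^6 = 64.

64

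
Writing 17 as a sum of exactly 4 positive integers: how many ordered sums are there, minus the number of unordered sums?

521

Ordered (compositions into 4 parts): C(16,3) = 560.
Partitions of 17 into exactly 4 parts: 39.
Difference: 560 − 39 = 521.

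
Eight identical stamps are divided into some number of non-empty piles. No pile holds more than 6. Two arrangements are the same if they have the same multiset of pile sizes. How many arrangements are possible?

20

Enumerating:
2, 6
1, 1, 6
3, 5
1, 2, 5
1, 1, 1, 5
4, 4
1, 3, 4
2, 2, 4
1, 1, 2, 4
1, 1, 1, 1, 4
2, 3, 3
1, 1, 3, 3
1, 2, 2, 3
1, 1, 1, 2, 3
1, 1, 1, 1, 1, 3
2, 2, 2, 2
1, 1, 2, 2, 2
1, 1, 1, 1, 2, 2
1, 1, 1, 1, 1, 1, 2
1, 1, 1, 1, 1, 1, 1, 1
That's 20 in total.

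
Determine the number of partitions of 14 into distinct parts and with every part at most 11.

Enumerating:
3+11
1+2+11
4+10
1+3+10
5+9
1+4+9
2+3+9
6+8
1+5+8
2+4+8
1+2+3+8
1+6+7
2+5+7
3+4+7
1+2+4+7
3+5+6
1+2+5+6
1+3+4+6
2+3+4+5
Counting gives 19.

19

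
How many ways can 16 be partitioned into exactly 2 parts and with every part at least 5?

4

Listing the qualifying partitions of 16:
11, 5
10, 6
9, 7
8, 8
Counting gives 4.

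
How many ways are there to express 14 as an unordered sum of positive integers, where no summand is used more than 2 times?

57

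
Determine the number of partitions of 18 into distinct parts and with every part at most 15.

43

There are too many to list fully; the first 12 (by largest part) are:
15 + 3
15 + 2 + 1
14 + 4
14 + 3 + 1
13 + 5
13 + 4 + 1
13 + 3 + 2
12 + 6
12 + 5 + 1
12 + 4 + 2
12 + 3 + 2 + 1
11 + 7
…and 31 more, for 43 total.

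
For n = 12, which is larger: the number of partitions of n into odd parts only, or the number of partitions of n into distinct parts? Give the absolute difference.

Partitions of 12 into odd parts only: 15.
Partitions of 12 into distinct parts: 15.
|15 − 15| = 0.

0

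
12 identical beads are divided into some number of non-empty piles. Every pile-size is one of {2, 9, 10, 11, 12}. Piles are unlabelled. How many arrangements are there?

3

Listing the qualifying partitions of 12:
12
10,2
2,2,2,2,2,2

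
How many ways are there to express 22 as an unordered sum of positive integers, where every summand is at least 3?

73

There are 73 such partitions.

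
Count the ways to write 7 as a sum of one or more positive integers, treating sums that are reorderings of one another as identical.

They are:
7
6+1
5+2
5+1+1
4+3
4+2+1
4+1+1+1
3+3+1
3+2+2
3+2+1+1
3+1+1+1+1
2+2+2+1
2+2+1+1+1
2+1+1+1+1+1
1+1+1+1+1+1+1

15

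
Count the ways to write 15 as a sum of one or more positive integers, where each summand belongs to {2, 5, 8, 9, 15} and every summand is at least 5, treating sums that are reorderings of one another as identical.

The partitions of 15 that satisfy the conditions:
15
5+5+5
That's 2 in total.

2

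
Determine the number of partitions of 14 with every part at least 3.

Enumerating:
14
11 + 3
10 + 4
9 + 5
8 + 6
8 + 3 + 3
7 + 7
7 + 4 + 3
6 + 5 + 3
6 + 4 + 4
5 + 5 + 4
5 + 3 + 3 + 3
4 + 4 + 3 + 3

13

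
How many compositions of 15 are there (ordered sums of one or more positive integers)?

The number of compositions of n is 2^(n−1); here 2^14 = 16384.

16384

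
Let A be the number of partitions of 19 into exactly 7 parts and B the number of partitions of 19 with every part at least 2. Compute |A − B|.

Partitions of 19 into exactly 7 parts: 65.
Partitions of 19 with every part at least 2: 105.
|65 − 105| = 40.

40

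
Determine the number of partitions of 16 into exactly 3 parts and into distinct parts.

They are:
13+2+1
12+3+1
11+4+1
11+3+2
10+5+1
10+4+2
9+6+1
9+5+2
9+4+3
8+7+1
8+6+2
8+5+3
7+6+3
7+5+4

14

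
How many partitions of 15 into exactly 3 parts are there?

19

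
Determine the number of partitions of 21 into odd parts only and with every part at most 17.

There are 74 such partitions.

74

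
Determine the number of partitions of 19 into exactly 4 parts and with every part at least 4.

Listing the qualifying partitions of 19:
4,4,4,7
4,4,5,6
4,5,5,5

3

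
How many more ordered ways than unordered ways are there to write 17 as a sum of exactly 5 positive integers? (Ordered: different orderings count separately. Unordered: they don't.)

1773

Compositions: C(16,4) = 1820.
Partitions of 17 into exactly 5 parts: 47.
Difference: 1820 − 47 = 1773.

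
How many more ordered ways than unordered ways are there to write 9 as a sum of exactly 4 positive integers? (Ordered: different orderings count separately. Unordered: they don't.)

50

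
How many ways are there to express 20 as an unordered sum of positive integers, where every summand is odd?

64

There are too many to list fully; the first 12 (by largest part) are:
19, 1
17, 3
17, 1, 1, 1
15, 5
15, 3, 1, 1
15, 1, 1, 1, 1, 1
13, 7
13, 5, 1, 1
13, 3, 3, 1
13, 3, 1, 1, 1, 1
13, 1, 1, 1, 1, 1, 1, 1
11, 9
…and 52 more, for 64 total.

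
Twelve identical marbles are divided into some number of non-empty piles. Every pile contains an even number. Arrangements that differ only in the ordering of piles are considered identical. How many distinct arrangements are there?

11

The partitions of 12 that satisfy the conditions:
12
10 + 2
8 + 4
8 + 2 + 2
6 + 6
6 + 4 + 2
6 + 2 + 2 + 2
4 + 4 + 4
4 + 4 + 2 + 2
4 + 2 + 2 + 2 + 2
2 + 2 + 2 + 2 + 2 + 2
Counting gives 11.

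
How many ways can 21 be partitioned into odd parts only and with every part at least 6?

Listing the qualifying partitions of 21:
21
7,7,7

2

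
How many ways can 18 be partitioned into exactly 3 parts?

27

There are too many to list fully; the first 12 (by largest part) are:
1, 1, 16
1, 2, 15
1, 3, 14
2, 2, 14
1, 4, 13
2, 3, 13
1, 5, 12
2, 4, 12
3, 3, 12
1, 6, 11
2, 5, 11
3, 4, 11
…and 15 more, for 27 total.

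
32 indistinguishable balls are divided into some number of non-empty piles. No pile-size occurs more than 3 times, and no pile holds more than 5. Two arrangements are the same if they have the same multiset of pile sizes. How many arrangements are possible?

27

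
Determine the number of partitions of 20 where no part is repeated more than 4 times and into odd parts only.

35

There are too many to list fully; the first 12 (by largest part) are:
19+1
17+3
17+1+1+1
15+5
15+3+1+1
13+7
13+5+1+1
13+3+3+1
13+3+1+1+1+1
11+9
11+7+1+1
11+5+3+1
…and 23 more, for 35 total.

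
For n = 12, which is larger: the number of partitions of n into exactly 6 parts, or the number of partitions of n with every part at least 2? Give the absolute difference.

10

Partitions of 12 into exactly 6 parts: 11.
Partitions of 12 with every part at least 2: 21.
|11 − 21| = 10.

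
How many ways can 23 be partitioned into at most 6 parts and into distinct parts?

104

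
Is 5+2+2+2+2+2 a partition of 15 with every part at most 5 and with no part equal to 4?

The parts sum to 15, and the condition 'no summand exceeds 5' holds; the condition 'no summand equals 4' holds.

Yes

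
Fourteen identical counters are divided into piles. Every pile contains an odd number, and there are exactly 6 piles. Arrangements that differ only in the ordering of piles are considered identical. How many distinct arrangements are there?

5

Listing the qualifying partitions of 14:
9, 1, 1, 1, 1, 1
7, 3, 1, 1, 1, 1
5, 5, 1, 1, 1, 1
5, 3, 3, 1, 1, 1
3, 3, 3, 3, 1, 1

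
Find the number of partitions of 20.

627

Direct enumeration gives 627 partitions.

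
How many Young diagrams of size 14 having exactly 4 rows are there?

Enumerating:
1,1,1,11
1,1,2,10
1,1,3,9
1,2,2,9
1,1,4,8
1,2,3,8
2,2,2,8
1,1,5,7
1,2,4,7
1,3,3,7
2,2,3,7
1,1,6,6
1,2,5,6
1,3,4,6
2,2,4,6
2,3,3,6
1,3,5,5
2,2,5,5
1,4,4,5
2,3,4,5
3,3,3,5
2,4,4,4
3,3,4,4
Counting gives 23.

23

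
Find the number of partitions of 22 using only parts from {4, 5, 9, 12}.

4

Enumerating:
12 + 5 + 5
9 + 9 + 4
9 + 5 + 4 + 4
5 + 5 + 4 + 4 + 4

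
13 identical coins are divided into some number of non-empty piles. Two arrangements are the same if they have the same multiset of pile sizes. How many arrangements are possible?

101

There are 101 such partitions.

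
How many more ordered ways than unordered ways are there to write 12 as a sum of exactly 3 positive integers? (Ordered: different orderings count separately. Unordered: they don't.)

Ordered (compositions into 3 parts): C(11,2) = 55.
Partitions of 12 into exactly 3 parts: 12.
Difference: 55 − 12 = 43.

43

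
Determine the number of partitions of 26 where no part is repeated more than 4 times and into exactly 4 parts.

136

Counting exhaustively, 136 partitions satisfy the conditions.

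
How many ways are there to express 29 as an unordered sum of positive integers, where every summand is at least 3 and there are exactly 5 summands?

There are too many to list fully; the first 12 (by largest part) are:
17,3,3,3,3
16,4,3,3,3
15,5,3,3,3
15,4,4,3,3
14,6,3,3,3
14,5,4,3,3
14,4,4,4,3
13,7,3,3,3
13,6,4,3,3
13,5,5,3,3
13,5,4,4,3
13,4,4,4,4
…and 58 more, for 70 total.

70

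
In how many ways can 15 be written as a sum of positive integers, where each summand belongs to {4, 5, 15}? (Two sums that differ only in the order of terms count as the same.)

2

Listing the qualifying partitions of 15:
15
5,5,5
Counting gives 2.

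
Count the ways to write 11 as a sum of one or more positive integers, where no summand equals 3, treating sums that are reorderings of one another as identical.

34

There are too many to list fully; the first 12 (by largest part) are:
11
10, 1
9, 2
9, 1, 1
8, 2, 1
8, 1, 1, 1
7, 4
7, 2, 2
7, 2, 1, 1
7, 1, 1, 1, 1
6, 5
6, 4, 1
…and 22 more, for 34 total.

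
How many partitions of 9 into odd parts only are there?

8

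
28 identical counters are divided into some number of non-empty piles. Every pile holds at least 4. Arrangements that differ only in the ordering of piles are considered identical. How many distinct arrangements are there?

100

Systematic enumeration (by largest part, then next-largest, …) yields 100.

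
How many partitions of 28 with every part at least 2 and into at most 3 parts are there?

There are too many to list fully; the first 12 (by largest part) are:
28
26 + 2
25 + 3
24 + 4
24 + 2 + 2
23 + 5
23 + 3 + 2
22 + 6
22 + 4 + 2
22 + 3 + 3
21 + 7
21 + 5 + 2
…and 54 more, for 66 total.

66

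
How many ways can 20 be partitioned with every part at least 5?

13

The partitions of 20 that satisfy the conditions:
20
15, 5
14, 6
13, 7
12, 8
11, 9
10, 10
10, 5, 5
9, 6, 5
8, 7, 5
8, 6, 6
7, 7, 6
5, 5, 5, 5
Counting gives 13.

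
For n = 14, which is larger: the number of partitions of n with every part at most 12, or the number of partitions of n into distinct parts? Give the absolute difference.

111

Partitions of 14 with every part at most 12: 133.
Partitions of 14 into distinct parts: 22.
|133 − 22| = 111.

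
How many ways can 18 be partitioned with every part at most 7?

A full systematic count gives 248.

248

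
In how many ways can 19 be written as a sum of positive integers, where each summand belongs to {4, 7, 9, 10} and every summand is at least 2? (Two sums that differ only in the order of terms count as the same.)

2

Enumerating:
10, 9
7, 4, 4, 4
Counting gives 2.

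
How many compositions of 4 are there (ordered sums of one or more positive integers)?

8

There are 3 gaps and each independently is a cut or not, giving 2^3 = 8.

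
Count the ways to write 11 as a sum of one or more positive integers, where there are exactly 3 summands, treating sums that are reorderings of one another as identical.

They are:
1, 1, 9
1, 2, 8
1, 3, 7
2, 2, 7
1, 4, 6
2, 3, 6
1, 5, 5
2, 4, 5
3, 3, 5
3, 4, 4
Counting gives 10.

10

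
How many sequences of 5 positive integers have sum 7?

15

By stars and bars with positive parts, the count is C(6,4) = 15.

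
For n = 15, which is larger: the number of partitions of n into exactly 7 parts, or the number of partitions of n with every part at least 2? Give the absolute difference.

Partitions of 15 into exactly 7 parts: 21.
Partitions of 15 with every part at least 2: 41.
|21 − 41| = 20.

20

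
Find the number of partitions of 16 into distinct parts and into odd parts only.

5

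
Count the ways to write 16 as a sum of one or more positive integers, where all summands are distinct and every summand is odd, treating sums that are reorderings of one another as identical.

5

The partitions of 16 that satisfy the conditions:
15+1
13+3
11+5
9+7
7+5+3+1
That's 5 in total.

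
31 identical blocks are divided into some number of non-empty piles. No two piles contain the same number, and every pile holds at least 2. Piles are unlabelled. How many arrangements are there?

181

A full systematic count gives 181.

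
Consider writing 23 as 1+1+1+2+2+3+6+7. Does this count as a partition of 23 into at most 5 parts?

No

The parts sum to 23, and the condition 'there are at most 5 summands' is violated.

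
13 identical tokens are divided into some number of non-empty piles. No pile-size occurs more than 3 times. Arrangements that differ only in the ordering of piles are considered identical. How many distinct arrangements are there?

There are too many to list fully; the first 12 (by largest part) are:
13
12, 1
11, 2
11, 1, 1
10, 3
10, 2, 1
10, 1, 1, 1
9, 4
9, 3, 1
9, 2, 2
9, 2, 1, 1
8, 5
…and 52 more, for 64 total.

64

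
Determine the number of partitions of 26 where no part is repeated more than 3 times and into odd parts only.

There are too many to list fully; the first 12 (by largest part) are:
1+25
3+23
1+1+1+23
5+21
1+1+3+21
7+19
1+1+5+19
1+3+3+19
9+17
1+1+7+17
1+3+5+17
3+3+3+17
…and 49 more, for 61 total.

61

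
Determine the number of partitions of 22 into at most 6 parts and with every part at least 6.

11

Listing the qualifying partitions of 22:
22
16+6
15+7
14+8
13+9
12+10
11+11
10+6+6
9+7+6
8+8+6
8+7+7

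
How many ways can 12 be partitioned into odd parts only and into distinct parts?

They are:
11+1
9+3
7+5

3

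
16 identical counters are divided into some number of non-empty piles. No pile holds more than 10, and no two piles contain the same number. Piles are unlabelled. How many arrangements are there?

Enumerating:
10 + 6
10 + 5 + 1
10 + 4 + 2
10 + 3 + 2 + 1
9 + 7
9 + 6 + 1
9 + 5 + 2
9 + 4 + 3
9 + 4 + 2 + 1
8 + 7 + 1
8 + 6 + 2
8 + 5 + 3
8 + 5 + 2 + 1
8 + 4 + 3 + 1
7 + 6 + 3
7 + 6 + 2 + 1
7 + 5 + 4
7 + 5 + 3 + 1
7 + 4 + 3 + 2
6 + 5 + 4 + 1
6 + 5 + 3 + 2
6 + 4 + 3 + 2 + 1

22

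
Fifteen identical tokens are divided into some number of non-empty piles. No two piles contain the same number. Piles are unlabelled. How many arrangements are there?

27

A partial list (first 12 by largest part):
15
14+1
13+2
12+3
12+2+1
11+4
11+3+1
10+5
10+4+1
10+3+2
9+6
9+5+1
…and 15 more, for 27 total.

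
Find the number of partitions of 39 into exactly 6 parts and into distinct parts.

Direct enumeration gives 199 partitions.

199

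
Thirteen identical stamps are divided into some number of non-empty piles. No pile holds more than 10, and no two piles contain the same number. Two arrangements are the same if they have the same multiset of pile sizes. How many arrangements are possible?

15

Enumerating:
10 + 3
10 + 2 + 1
9 + 4
9 + 3 + 1
8 + 5
8 + 4 + 1
8 + 3 + 2
7 + 6
7 + 5 + 1
7 + 4 + 2
7 + 3 + 2 + 1
6 + 5 + 2
6 + 4 + 3
6 + 4 + 2 + 1
5 + 4 + 3 + 1
That's 15 in total.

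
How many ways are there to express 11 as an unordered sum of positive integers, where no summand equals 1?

14

Enumerating:
11
9 + 2
8 + 3
7 + 4
7 + 2 + 2
6 + 5
6 + 3 + 2
5 + 4 + 2
5 + 3 + 3
5 + 2 + 2 + 2
4 + 4 + 3
4 + 3 + 2 + 2
3 + 3 + 3 + 2
3 + 2 + 2 + 2 + 2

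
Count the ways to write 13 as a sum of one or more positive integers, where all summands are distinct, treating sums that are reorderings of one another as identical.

Enumerating:
13
12 + 1
11 + 2
10 + 3
10 + 2 + 1
9 + 4
9 + 3 + 1
8 + 5
8 + 4 + 1
8 + 3 + 2
7 + 6
7 + 5 + 1
7 + 4 + 2
7 + 3 + 2 + 1
6 + 5 + 2
6 + 4 + 3
6 + 4 + 2 + 1
5 + 4 + 3 + 1
Counting gives 18.

18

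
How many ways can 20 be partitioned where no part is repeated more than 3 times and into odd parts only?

27

There are too many to list fully; the first 12 (by largest part) are:
19, 1
17, 3
17, 1, 1, 1
15, 5
15, 3, 1, 1
13, 7
13, 5, 1, 1
13, 3, 3, 1
11, 9
11, 7, 1, 1
11, 5, 3, 1
11, 3, 3, 3
…and 15 more, for 27 total.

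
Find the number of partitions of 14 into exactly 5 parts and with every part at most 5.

11

The partitions of 14 that satisfy the conditions:
5,5,2,1,1
5,4,3,1,1
5,4,2,2,1
5,3,3,2,1
5,3,2,2,2
4,4,4,1,1
4,4,3,2,1
4,4,2,2,2
4,3,3,3,1
4,3,3,2,2
3,3,3,3,2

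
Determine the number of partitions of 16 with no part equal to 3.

Systematic enumeration (by largest part, then next-largest, …) yields 130.

130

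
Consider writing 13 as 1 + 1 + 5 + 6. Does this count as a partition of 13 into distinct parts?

The parts sum to 13, and the condition 'all summands are distinct' is violated.

No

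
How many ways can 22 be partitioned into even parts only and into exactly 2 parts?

5

Listing the qualifying partitions of 22:
20 + 2
18 + 4
16 + 6
14 + 8
12 + 10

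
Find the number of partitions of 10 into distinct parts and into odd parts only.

2

The partitions of 10 that satisfy the conditions:
9,1
7,3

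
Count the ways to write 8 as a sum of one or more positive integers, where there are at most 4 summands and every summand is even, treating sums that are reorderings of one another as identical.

The partitions of 8 that satisfy the conditions:
8
6,2
4,4
4,2,2
2,2,2,2
That's 5 in total.

5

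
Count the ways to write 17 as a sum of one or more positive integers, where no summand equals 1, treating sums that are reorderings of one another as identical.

66

A partial list (first 12 by largest part):
17
15,2
14,3
13,4
13,2,2
12,5
12,3,2
11,6
11,4,2
11,3,3
11,2,2,2
10,7
…and 54 more, for 66 total.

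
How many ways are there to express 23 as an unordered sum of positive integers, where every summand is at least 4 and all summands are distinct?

20

Listing the qualifying partitions of 23:
23
4,19
5,18
6,17
7,16
8,15
9,14
4,5,14
10,13
4,6,13
11,12
4,7,12
5,6,12
4,8,11
5,7,11
4,9,10
5,8,10
6,7,10
6,8,9
4,5,6,8
Counting gives 20.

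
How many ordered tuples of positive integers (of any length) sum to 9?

There are 8 gaps and each independently is a cut or not, giving 2^8 = 256.

256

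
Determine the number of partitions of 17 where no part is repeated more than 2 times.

108

There are 108 such partitions.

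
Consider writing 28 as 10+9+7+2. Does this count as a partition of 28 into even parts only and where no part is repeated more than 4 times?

The parts sum to 28, and the condition 'every summand is even' is violated.

No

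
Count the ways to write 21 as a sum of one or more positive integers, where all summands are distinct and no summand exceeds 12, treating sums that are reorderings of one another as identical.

51

There are too many to list fully; the first 12 (by largest part) are:
12, 9
12, 8, 1
12, 7, 2
12, 6, 3
12, 6, 2, 1
12, 5, 4
12, 5, 3, 1
12, 4, 3, 2
11, 10
11, 9, 1
11, 8, 2
11, 7, 3
…and 39 more, for 51 total.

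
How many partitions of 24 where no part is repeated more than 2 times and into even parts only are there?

There are too many to list fully; the first 12 (by largest part) are:
24
22, 2
20, 4
20, 2, 2
18, 6
18, 4, 2
16, 8
16, 6, 2
16, 4, 4
16, 4, 2, 2
14, 10
14, 8, 2
…and 24 more, for 36 total.

36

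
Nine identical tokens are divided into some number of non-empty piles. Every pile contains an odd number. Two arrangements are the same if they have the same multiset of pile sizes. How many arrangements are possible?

Listing the qualifying partitions of 9:
9
1, 1, 7
1, 3, 5
1, 1, 1, 1, 5
3, 3, 3
1, 1, 1, 3, 3
1, 1, 1, 1, 1, 1, 3
1, 1, 1, 1, 1, 1, 1, 1, 1
That's 8 in total.

8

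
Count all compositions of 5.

There are 4 gaps and each independently is a cut or not, giving 2^4 = 16.

16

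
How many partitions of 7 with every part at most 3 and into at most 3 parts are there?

Listing the qualifying partitions of 7:
1, 3, 3
2, 2, 3
Counting gives 2.

2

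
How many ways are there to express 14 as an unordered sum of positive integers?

Direct enumeration gives 135 partitions.

135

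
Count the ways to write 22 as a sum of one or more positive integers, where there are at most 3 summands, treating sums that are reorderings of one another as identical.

There are too many to list fully; the first 12 (by largest part) are:
22
21+1
20+2
20+1+1
19+3
19+2+1
18+4
18+3+1
18+2+2
17+5
17+4+1
17+3+2
…and 40 more, for 52 total.

52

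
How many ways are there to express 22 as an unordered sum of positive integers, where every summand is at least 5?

18

Enumerating:
22
17,5
16,6
15,7
14,8
13,9
12,10
12,5,5
11,11
11,6,5
10,7,5
10,6,6
9,8,5
9,7,6
8,8,6
8,7,7
7,5,5,5
6,6,5,5
Counting gives 18.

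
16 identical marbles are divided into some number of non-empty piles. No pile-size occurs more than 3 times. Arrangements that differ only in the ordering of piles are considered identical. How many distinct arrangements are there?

132

Systematic enumeration (by largest part, then next-largest, …) yields 132.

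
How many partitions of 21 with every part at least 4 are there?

There are too many to list fully; the first 12 (by largest part) are:
21
17, 4
16, 5
15, 6
14, 7
13, 8
13, 4, 4
12, 9
12, 5, 4
11, 10
11, 6, 4
11, 5, 5
…and 15 more, for 27 total.

27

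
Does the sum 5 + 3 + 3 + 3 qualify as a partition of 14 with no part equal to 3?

The parts sum to 14, and the condition 'no summand equals 3' is violated.

No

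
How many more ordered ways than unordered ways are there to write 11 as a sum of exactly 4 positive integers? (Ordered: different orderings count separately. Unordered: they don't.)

109

Compositions: C(10,3) = 120.
Unordered (partitions into 4 parts): 11.
Difference: 120 − 11 = 109.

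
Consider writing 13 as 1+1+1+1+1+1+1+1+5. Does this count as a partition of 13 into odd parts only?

The parts sum to 13, and the condition 'every summand is odd' holds.

Yes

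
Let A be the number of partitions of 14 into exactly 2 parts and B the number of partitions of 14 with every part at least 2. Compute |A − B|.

Partitions of 14 into exactly 2 parts: 7.
Partitions of 14 with every part at least 2: 34.
|7 − 34| = 27.

27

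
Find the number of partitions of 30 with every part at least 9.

The partitions of 30 that satisfy the conditions:
30
9 + 21
10 + 20
11 + 19
12 + 18
13 + 17
14 + 16
15 + 15
9 + 9 + 12
9 + 10 + 11
10 + 10 + 10

11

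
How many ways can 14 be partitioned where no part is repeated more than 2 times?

57

A partial list (first 12 by largest part):
14
13+1
12+2
12+1+1
11+3
11+2+1
10+4
10+3+1
10+2+2
10+2+1+1
9+5
9+4+1
…and 45 more, for 57 total.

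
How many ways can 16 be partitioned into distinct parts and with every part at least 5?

The partitions of 16 that satisfy the conditions:
16
11+5
10+6
9+7

4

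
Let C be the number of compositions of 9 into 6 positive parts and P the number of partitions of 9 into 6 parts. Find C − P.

53

Ordered (compositions into 6 parts): C(8,5) = 56.
Unordered (partitions into 6 parts): 3.
Difference: 56 − 3 = 53.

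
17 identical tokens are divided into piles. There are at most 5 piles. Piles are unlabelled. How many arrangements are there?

119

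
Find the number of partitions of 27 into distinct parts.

192

Enumerating by decreasing first part gives 192 partitions in all.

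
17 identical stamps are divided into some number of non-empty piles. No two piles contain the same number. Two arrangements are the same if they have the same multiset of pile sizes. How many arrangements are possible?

38

A partial list (first 12 by largest part):
17
16, 1
15, 2
14, 3
14, 2, 1
13, 4
13, 3, 1
12, 5
12, 4, 1
12, 3, 2
11, 6
11, 5, 1
…and 26 more, for 38 total.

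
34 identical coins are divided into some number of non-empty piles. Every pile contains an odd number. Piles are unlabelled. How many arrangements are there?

512

Direct enumeration gives 512 partitions.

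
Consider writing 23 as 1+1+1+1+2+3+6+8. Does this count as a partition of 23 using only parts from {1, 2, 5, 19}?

The parts sum to 23, and the condition 'each summand belongs to {1, 2, 5, 19}' is violated.

No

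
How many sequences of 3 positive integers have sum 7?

Equivalently, choose which 2 of the 6 gaps become plus signs: C(6,2) = 15.

15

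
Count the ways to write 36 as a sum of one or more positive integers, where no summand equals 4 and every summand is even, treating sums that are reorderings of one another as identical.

154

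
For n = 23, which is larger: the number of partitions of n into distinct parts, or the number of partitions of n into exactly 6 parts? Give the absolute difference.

59

Partitions of 23 into distinct parts: 104.
Partitions of 23 into exactly 6 parts: 163.
|104 − 163| = 59.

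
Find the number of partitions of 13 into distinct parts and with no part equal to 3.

12

Enumerating:
13
1+12
2+11
1+2+10
4+9
5+8
1+4+8
6+7
1+5+7
2+4+7
2+5+6
1+2+4+6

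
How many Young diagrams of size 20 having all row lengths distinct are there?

64

There are too many to list fully; the first 12 (by largest part) are:
20
1 + 19
2 + 18
3 + 17
1 + 2 + 17
4 + 16
1 + 3 + 16
5 + 15
1 + 4 + 15
2 + 3 + 15
6 + 14
1 + 5 + 14
…and 52 more, for 64 total.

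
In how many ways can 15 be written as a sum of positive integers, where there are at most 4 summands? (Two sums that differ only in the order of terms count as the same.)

There are too many to list fully; the first 12 (by largest part) are:
15
14, 1
13, 2
13, 1, 1
12, 3
12, 2, 1
12, 1, 1, 1
11, 4
11, 3, 1
11, 2, 2
11, 2, 1, 1
10, 5
…and 42 more, for 54 total.

54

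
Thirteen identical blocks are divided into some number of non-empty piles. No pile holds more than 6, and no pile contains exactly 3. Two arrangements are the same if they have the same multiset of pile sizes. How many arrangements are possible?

36

There are too many to list fully; the first 12 (by largest part) are:
1 + 6 + 6
2 + 5 + 6
1 + 1 + 5 + 6
1 + 2 + 4 + 6
1 + 1 + 1 + 4 + 6
1 + 2 + 2 + 2 + 6
1 + 1 + 1 + 2 + 2 + 6
1 + 1 + 1 + 1 + 1 + 2 + 6
1 + 1 + 1 + 1 + 1 + 1 + 1 + 6
1 + 2 + 5 + 5
1 + 1 + 1 + 5 + 5
4 + 4 + 5
…and 24 more, for 36 total.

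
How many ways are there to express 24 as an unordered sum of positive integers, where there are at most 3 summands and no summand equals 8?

There are too many to list fully; the first 12 (by largest part) are:
24
23,1
22,2
22,1,1
21,3
21,2,1
20,4
20,3,1
20,2,2
19,5
19,4,1
19,3,2
…and 40 more, for 52 total.

52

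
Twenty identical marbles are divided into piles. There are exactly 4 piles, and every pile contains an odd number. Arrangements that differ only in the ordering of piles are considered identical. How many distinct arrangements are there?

15

The partitions of 20 that satisfy the conditions:
17,1,1,1
15,3,1,1
13,5,1,1
13,3,3,1
11,7,1,1
11,5,3,1
11,3,3,3
9,9,1,1
9,7,3,1
9,5,5,1
9,5,3,3
7,7,5,1
7,7,3,3
7,5,5,3
5,5,5,5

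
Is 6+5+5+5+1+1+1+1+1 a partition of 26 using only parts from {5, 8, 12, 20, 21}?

No

The parts sum to 26, and the condition 'each summand belongs to {5, 8, 12, 20, 21}' is violated.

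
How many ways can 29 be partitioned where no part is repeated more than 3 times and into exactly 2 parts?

The partitions of 29 that satisfy the conditions:
28+1
27+2
26+3
25+4
24+5
23+6
22+7
21+8
20+9
19+10
18+11
17+12
16+13
15+14
Counting gives 14.

14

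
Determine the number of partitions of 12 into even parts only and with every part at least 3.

4

The partitions of 12 that satisfy the conditions:
12
8,4
6,6
4,4,4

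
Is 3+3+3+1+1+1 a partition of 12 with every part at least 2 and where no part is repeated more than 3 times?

The parts sum to 12, and the condition 'every summand is at least 2' is violated.

No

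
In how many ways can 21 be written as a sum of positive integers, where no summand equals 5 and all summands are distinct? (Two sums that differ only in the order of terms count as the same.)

There are too many to list fully; the first 12 (by largest part) are:
21
20+1
19+2
18+3
18+2+1
17+4
17+3+1
16+4+1
16+3+2
15+6
15+4+2
15+3+2+1
…and 41 more, for 53 total.

53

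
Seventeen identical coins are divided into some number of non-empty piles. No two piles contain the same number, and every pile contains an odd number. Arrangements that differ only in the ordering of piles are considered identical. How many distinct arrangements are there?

Enumerating:
17
13, 3, 1
11, 5, 1
9, 7, 1
9, 5, 3
That's 5 in total.

5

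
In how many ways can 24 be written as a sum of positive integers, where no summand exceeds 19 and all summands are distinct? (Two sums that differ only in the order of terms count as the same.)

115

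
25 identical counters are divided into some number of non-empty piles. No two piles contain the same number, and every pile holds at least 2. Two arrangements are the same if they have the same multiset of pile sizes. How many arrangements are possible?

Counting exhaustively, 76 partitions satisfy the conditions.

76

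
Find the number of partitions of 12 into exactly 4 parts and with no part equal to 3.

8

Listing the qualifying partitions of 12:
1 + 1 + 1 + 9
1 + 1 + 2 + 8
1 + 2 + 2 + 7
1 + 1 + 4 + 6
2 + 2 + 2 + 6
1 + 1 + 5 + 5
1 + 2 + 4 + 5
2 + 2 + 4 + 4
That's 8 in total.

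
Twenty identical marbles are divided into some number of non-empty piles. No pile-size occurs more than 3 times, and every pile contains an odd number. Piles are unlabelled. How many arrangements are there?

27

A partial list (first 12 by largest part):
19, 1
17, 3
17, 1, 1, 1
15, 5
15, 3, 1, 1
13, 7
13, 5, 1, 1
13, 3, 3, 1
11, 9
11, 7, 1, 1
11, 5, 3, 1
11, 3, 3, 3
…and 15 more, for 27 total.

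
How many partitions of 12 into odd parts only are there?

Listing the qualifying partitions of 12:
11 + 1
9 + 3
9 + 1 + 1 + 1
7 + 5
7 + 3 + 1 + 1
7 + 1 + 1 + 1 + 1 + 1
5 + 5 + 1 + 1
5 + 3 + 3 + 1
5 + 3 + 1 + 1 + 1 + 1
5 + 1 + 1 + 1 + 1 + 1 + 1 + 1
3 + 3 + 3 + 3
3 + 3 + 3 + 1 + 1 + 1
3 + 3 + 1 + 1 + 1 + 1 + 1 + 1
3 + 1 + 1 + 1 + 1 + 1 + 1 + 1 + 1 + 1
1 + 1 + 1 + 1 + 1 + 1 + 1 + 1 + 1 + 1 + 1 + 1

15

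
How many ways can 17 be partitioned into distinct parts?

38

A partial list (first 12 by largest part):
17
16, 1
15, 2
14, 3
14, 2, 1
13, 4
13, 3, 1
12, 5
12, 4, 1
12, 3, 2
11, 6
11, 5, 1
…and 26 more, for 38 total.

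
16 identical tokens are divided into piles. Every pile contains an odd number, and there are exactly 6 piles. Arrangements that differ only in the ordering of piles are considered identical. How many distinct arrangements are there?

The partitions of 16 that satisfy the conditions:
11, 1, 1, 1, 1, 1
9, 3, 1, 1, 1, 1
7, 5, 1, 1, 1, 1
7, 3, 3, 1, 1, 1
5, 5, 3, 1, 1, 1
5, 3, 3, 3, 1, 1
3, 3, 3, 3, 3, 1

7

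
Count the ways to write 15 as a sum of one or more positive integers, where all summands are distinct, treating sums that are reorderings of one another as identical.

27

There are too many to list fully; the first 12 (by largest part) are:
15
14, 1
13, 2
12, 3
12, 2, 1
11, 4
11, 3, 1
10, 5
10, 4, 1
10, 3, 2
9, 6
9, 5, 1
…and 15 more, for 27 total.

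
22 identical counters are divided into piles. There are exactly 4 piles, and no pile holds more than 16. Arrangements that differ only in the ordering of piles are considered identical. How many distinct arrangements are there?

Systematic enumeration (by largest part, then next-largest, …) yields 80.

80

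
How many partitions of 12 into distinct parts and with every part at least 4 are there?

3

The partitions of 12 that satisfy the conditions:
12
8+4
7+5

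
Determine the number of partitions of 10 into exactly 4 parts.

The partitions of 10 that satisfy the conditions:
1 + 1 + 1 + 7
1 + 1 + 2 + 6
1 + 1 + 3 + 5
1 + 2 + 2 + 5
1 + 1 + 4 + 4
1 + 2 + 3 + 4
2 + 2 + 2 + 4
1 + 3 + 3 + 3
2 + 2 + 3 + 3

9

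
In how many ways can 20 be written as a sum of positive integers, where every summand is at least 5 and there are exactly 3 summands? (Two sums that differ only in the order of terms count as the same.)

They are:
10 + 5 + 5
9 + 6 + 5
8 + 7 + 5
8 + 6 + 6
7 + 7 + 6

5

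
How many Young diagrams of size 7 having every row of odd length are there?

5

Enumerating:
7
5 + 1 + 1
3 + 3 + 1
3 + 1 + 1 + 1 + 1
1 + 1 + 1 + 1 + 1 + 1 + 1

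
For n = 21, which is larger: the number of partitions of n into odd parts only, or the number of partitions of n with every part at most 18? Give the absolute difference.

712

Partitions of 21 into odd parts only: 76.
Partitions of 21 with every part at most 18: 788.
|76 − 788| = 712.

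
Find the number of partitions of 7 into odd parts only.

They are:
7
5 + 1 + 1
3 + 3 + 1
3 + 1 + 1 + 1 + 1
1 + 1 + 1 + 1 + 1 + 1 + 1

5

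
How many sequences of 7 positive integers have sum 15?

Place 6 bars in the 14 internal gaps of a row of 15 dots: C(14,6) = 3003.

3003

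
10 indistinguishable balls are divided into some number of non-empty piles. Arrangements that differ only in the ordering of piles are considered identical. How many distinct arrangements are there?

A partial list (first 12 by largest part):
10
1, 9
2, 8
1, 1, 8
3, 7
1, 2, 7
1, 1, 1, 7
4, 6
1, 3, 6
2, 2, 6
1, 1, 2, 6
1, 1, 1, 1, 6
…and 30 more, for 42 total.

42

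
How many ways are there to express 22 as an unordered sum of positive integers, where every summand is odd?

89

Counting exhaustively, 89 partitions satisfy the conditions.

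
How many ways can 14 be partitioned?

135

Counting exhaustively, 135 partitions satisfy the conditions.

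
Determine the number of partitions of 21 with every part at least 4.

There are too many to list fully; the first 12 (by largest part) are:
21
17,4
16,5
15,6
14,7
13,8
13,4,4
12,9
12,5,4
11,10
11,6,4
11,5,5
…and 15 more, for 27 total.

27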